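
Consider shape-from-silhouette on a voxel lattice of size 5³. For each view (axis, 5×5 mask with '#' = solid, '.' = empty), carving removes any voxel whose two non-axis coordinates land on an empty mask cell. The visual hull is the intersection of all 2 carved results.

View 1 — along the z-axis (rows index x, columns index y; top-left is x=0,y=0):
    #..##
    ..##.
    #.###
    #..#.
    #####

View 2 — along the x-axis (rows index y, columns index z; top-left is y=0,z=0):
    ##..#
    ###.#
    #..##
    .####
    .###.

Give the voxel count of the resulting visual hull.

remaining voxels: 54

before carving: 125 voxels (5×5×5)
[1] z-view keeps 16 columns → grid now 80
[2] x-view keeps 17 columns → grid now 54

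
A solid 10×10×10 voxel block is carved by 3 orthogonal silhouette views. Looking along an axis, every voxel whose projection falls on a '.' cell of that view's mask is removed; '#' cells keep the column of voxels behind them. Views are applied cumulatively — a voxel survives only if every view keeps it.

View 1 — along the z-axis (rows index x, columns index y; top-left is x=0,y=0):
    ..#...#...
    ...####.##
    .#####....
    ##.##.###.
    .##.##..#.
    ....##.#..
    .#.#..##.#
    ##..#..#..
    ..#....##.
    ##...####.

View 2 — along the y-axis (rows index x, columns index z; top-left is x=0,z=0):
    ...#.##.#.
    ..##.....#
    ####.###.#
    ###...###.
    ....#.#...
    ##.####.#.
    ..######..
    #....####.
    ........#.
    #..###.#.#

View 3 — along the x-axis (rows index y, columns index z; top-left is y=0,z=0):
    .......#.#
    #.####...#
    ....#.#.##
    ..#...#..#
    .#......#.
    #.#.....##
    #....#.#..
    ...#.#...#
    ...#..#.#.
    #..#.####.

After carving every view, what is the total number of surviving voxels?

remaining voxels: 81

full grid |V| = 1000
[1] z-view keeps 46 columns → grid now 460
[2] y-view keeps 48 columns → grid now 228
[3] x-view keeps 36 columns → grid now 81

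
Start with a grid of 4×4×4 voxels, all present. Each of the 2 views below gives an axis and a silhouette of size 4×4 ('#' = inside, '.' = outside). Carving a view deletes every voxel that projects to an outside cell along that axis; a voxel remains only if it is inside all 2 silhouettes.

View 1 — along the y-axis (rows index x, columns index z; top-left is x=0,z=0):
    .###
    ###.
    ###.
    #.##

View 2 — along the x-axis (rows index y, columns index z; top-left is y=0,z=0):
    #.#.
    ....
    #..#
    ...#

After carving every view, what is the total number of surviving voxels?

start: 4×4×4 = 64 voxels
step 1: project along y, AND mask (12/16) → |grid| = 48
step 2: project along x, AND mask (5/16) → |grid| = 14

14 voxels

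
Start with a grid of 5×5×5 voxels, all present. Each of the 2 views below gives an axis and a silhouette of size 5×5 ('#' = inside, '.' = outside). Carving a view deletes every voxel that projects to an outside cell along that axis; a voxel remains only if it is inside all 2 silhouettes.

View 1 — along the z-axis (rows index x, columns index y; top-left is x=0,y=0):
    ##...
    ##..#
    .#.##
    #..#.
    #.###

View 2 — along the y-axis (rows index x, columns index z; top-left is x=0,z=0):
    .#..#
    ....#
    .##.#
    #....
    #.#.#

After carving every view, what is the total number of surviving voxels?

initial block: 5^3 = 125
V1 z: intersect with XY mask (14 set) -- 70 left
V2 y: intersect with XZ mask (10 set) -- 30 left

30 voxels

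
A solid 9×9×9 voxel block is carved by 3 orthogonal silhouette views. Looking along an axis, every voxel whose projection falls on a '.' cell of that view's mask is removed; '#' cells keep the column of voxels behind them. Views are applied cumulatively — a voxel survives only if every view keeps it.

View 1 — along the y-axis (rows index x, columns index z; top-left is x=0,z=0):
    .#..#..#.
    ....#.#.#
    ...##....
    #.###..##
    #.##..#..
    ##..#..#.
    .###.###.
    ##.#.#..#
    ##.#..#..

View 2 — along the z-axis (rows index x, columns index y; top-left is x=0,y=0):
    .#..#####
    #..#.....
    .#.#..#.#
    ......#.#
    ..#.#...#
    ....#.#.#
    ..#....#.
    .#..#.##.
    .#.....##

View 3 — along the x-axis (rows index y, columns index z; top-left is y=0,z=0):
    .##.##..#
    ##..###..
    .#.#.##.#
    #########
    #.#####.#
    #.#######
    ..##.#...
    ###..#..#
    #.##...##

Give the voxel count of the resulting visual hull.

64 voxels

full grid |V| = 729
  1. axis=1 (XZ plane), |mask|=37  ⇒  voxels=333
  2. axis=2 (XY plane), |mask|=29  ⇒  voxels=112
  3. axis=0 (YZ plane), |mask|=52  ⇒  voxels=64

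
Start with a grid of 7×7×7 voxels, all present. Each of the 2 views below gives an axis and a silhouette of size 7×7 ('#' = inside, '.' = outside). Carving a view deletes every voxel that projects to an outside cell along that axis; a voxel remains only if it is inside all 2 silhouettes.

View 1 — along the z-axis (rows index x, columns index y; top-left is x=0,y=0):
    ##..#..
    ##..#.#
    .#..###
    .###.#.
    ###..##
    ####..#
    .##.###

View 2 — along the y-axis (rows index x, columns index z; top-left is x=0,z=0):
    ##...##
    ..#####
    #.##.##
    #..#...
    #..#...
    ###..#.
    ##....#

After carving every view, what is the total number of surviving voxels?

|visual hull| = 105

full grid |V| = 343
V1 z: intersect with XY mask (30 set) -- 210 left
V2 y: intersect with XZ mask (25 set) -- 105 left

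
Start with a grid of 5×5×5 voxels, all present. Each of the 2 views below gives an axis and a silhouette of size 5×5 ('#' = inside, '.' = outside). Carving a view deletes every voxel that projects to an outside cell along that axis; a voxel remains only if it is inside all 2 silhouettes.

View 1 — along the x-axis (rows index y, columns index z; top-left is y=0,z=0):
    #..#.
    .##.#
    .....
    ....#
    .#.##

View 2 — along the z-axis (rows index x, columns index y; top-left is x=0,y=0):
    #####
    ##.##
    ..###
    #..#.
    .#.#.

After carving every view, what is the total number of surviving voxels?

remaining voxels: 29

initial block: 5^3 = 125
step 1: project along x, AND mask (9/25) → |grid| = 45
step 2: project along z, AND mask (16/25) → |grid| = 29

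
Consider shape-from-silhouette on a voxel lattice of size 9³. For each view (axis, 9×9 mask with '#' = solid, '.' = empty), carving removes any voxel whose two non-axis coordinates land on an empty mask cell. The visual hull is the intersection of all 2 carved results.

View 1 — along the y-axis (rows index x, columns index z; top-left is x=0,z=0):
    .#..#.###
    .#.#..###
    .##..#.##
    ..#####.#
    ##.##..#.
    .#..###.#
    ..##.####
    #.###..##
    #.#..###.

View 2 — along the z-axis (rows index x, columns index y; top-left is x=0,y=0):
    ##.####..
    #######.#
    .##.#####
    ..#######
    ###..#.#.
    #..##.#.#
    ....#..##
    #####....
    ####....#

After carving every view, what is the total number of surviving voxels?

remaining voxels: 270

full grid |V| = 729
[1] y-view keeps 48 columns → grid now 432
[2] z-view keeps 51 columns → grid now 270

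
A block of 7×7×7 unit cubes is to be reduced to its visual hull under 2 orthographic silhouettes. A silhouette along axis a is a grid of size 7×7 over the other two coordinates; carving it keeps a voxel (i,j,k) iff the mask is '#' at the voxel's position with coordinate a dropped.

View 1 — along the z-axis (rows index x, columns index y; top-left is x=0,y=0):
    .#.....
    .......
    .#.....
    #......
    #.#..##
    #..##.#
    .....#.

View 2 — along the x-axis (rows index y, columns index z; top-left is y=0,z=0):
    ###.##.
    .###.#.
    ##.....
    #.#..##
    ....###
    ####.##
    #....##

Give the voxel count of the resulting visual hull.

|visual hull| = 50

initial block: 7^3 = 343
step 1: project along z, AND mask (12/49) → |grid| = 84
step 2: project along x, AND mask (27/49) → |grid| = 50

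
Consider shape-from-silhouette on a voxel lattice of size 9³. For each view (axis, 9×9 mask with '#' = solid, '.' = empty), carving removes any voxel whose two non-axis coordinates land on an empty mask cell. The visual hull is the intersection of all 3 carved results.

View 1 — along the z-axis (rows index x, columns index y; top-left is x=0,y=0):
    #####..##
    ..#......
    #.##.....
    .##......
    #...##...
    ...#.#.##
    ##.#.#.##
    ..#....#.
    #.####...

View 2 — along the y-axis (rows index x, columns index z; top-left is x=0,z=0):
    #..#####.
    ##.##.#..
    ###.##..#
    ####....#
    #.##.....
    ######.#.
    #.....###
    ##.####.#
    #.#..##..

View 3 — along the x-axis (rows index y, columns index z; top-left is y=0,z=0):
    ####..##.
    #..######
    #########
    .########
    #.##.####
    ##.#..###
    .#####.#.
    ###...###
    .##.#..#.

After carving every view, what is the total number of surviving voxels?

130 voxels

initial block: 9^3 = 729
carve view 1 (along z, XY-mask fill 33/81): 297 voxels remain
carve view 2 (along y, XZ-mask fill 47/81): 170 voxels remain
carve view 3 (along x, YZ-mask fill 59/81): 130 voxels remain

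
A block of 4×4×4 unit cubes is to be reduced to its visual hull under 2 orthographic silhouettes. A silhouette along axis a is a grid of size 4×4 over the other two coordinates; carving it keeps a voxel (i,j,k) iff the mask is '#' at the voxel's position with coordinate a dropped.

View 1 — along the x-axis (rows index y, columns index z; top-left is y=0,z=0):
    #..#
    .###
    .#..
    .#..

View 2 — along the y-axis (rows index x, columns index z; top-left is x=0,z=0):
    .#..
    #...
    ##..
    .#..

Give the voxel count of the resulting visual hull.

start: 4×4×4 = 64 voxels
carve view 1 (along x, YZ-mask fill 7/16): 28 voxels remain
carve view 2 (along y, XZ-mask fill 5/16): 11 voxels remain

|visual hull| = 11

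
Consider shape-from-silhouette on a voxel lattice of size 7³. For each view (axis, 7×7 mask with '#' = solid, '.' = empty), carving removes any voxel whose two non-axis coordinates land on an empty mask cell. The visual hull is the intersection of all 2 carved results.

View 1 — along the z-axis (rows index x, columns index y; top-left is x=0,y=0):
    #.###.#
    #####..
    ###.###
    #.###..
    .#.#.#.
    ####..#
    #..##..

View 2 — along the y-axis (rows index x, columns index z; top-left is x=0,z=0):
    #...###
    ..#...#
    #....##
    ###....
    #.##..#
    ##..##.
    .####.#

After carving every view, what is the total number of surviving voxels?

voxel count = 107

start: 7×7×7 = 343 voxels
  1. axis=2 (XY plane), |mask|=31  ⇒  voxels=217
  2. axis=1 (XZ plane), |mask|=25  ⇒  voxels=107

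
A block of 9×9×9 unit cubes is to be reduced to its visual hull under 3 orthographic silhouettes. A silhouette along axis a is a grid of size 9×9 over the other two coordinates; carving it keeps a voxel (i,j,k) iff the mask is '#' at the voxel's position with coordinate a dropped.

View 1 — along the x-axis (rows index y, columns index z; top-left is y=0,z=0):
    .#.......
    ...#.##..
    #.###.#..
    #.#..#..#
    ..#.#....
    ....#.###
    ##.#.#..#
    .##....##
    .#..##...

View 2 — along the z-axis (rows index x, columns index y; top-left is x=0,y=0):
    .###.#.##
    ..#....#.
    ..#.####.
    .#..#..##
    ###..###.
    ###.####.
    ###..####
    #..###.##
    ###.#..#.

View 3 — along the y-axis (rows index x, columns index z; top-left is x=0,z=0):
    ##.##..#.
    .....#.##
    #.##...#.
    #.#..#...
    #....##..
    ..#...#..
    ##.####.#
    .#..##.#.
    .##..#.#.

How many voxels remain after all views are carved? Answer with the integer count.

initial block: 9^3 = 729
carve view 1 (along x, YZ-mask fill 31/81): 279 voxels remain
carve view 2 (along z, XY-mask fill 48/81): 168 voxels remain
carve view 3 (along y, XZ-mask fill 35/81): 77 voxels remain

77 voxels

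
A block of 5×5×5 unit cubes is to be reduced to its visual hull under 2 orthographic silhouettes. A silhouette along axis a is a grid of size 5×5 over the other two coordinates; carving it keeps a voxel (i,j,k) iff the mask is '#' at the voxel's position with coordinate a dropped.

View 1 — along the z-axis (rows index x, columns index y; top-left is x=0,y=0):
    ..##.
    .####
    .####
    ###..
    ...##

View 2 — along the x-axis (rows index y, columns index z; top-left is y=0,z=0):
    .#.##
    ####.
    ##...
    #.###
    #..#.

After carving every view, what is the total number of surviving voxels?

|visual hull| = 45

before carving: 125 voxels (5×5×5)
after view 1 [z-axis, 15 of 25 cells solid] → remaining = 75
after view 2 [x-axis, 15 of 25 cells solid] → remaining = 45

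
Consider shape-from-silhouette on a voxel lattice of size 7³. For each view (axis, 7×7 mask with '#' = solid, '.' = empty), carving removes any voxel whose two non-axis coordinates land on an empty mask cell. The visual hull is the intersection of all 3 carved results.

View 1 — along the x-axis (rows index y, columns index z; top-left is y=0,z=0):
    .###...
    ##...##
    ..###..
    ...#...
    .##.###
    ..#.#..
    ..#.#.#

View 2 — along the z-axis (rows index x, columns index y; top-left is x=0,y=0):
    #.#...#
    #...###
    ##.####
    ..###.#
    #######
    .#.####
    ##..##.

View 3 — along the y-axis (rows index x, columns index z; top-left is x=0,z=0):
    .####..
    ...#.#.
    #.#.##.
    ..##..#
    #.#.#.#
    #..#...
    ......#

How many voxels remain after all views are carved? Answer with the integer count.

voxel count = 44

start: 7×7×7 = 343 voxels
[1] x-view keeps 21 columns → grid now 147
[2] z-view keeps 33 columns → grid now 102
[3] y-view keeps 20 columns → grid now 44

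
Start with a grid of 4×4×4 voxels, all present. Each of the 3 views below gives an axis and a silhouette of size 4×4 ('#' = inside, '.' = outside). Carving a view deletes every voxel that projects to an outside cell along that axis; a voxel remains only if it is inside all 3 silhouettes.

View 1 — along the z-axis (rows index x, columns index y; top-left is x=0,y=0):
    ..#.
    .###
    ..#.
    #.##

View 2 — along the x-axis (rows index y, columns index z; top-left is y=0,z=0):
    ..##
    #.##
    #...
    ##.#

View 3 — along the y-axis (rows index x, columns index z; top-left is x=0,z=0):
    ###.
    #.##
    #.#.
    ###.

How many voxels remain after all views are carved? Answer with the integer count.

remaining voxels: 12

start: 4×4×4 = 64 voxels
[1] z-view keeps 8 columns → grid now 32
[2] x-view keeps 9 columns → grid now 15
[3] y-view keeps 11 columns → grid now 12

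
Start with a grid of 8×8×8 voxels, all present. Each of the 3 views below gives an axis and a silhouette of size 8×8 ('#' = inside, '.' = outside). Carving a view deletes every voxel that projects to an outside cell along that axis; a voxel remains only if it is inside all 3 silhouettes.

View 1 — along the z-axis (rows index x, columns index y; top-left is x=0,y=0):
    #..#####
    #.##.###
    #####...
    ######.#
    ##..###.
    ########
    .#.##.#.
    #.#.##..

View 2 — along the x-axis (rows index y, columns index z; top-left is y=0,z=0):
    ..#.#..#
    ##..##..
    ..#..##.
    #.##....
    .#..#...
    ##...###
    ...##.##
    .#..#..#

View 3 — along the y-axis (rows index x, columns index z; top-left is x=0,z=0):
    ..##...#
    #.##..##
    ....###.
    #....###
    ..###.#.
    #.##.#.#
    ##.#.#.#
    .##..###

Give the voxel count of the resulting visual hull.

|visual hull| = 80

initial block: 8^3 = 512
[1] z-view keeps 45 columns → grid now 360
[2] x-view keeps 27 columns → grid now 150
[3] y-view keeps 34 columns → grid now 80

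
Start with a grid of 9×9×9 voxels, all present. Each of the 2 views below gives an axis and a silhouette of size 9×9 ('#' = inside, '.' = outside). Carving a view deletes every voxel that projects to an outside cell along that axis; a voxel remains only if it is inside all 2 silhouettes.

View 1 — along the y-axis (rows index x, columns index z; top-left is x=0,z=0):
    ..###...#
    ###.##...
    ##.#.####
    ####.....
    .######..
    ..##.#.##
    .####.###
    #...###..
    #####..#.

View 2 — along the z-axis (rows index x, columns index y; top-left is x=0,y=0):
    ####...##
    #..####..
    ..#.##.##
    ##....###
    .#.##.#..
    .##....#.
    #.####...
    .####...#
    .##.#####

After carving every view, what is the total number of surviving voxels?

240 voxels

start: 9×9×9 = 729 voxels
  1. axis=1 (XZ plane), |mask|=48  ⇒  voxels=432
  2. axis=2 (XY plane), |mask|=45  ⇒  voxels=240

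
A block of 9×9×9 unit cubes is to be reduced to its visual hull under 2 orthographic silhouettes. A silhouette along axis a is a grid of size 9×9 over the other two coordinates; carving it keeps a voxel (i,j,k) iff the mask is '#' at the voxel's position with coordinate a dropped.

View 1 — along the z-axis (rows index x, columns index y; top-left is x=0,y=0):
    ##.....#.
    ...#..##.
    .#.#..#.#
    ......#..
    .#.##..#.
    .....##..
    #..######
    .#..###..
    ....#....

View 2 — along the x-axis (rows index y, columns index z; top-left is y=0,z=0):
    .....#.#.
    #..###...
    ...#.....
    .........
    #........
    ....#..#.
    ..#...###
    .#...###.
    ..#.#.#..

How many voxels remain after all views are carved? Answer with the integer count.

before carving: 729 voxels (9×9×9)
[1] z-view keeps 29 columns → grid now 261
[2] x-view keeps 21 columns → grid now 76

voxel count = 76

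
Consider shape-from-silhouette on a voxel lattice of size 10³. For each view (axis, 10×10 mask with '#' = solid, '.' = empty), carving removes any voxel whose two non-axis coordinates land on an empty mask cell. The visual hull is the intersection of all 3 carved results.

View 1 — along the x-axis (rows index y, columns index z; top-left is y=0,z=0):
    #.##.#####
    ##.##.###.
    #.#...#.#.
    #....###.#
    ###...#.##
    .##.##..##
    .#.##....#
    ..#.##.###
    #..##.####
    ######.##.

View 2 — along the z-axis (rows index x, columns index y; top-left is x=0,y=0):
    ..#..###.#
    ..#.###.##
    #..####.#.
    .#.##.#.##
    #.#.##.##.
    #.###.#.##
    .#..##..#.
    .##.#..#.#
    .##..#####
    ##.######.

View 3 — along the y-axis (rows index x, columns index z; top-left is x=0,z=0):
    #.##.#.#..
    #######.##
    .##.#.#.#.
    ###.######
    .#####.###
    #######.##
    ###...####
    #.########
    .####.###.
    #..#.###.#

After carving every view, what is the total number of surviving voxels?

full grid |V| = 1000
[1] x-view keeps 61 columns → grid now 610
[2] z-view keeps 60 columns → grid now 363
[3] y-view keeps 74 columns → grid now 272

voxel count = 272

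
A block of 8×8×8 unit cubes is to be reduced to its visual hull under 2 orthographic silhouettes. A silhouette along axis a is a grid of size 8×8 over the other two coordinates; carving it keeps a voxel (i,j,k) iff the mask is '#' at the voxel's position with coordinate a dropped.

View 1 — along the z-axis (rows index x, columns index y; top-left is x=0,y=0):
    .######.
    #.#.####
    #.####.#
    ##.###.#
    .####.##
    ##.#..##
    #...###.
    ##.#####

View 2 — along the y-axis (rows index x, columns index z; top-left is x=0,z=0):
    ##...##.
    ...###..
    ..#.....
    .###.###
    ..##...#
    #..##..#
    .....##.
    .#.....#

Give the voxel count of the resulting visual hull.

voxel count = 144

before carving: 512 voxels (8×8×8)
  1. axis=2 (XY plane), |mask|=46  ⇒  voxels=368
  2. axis=1 (XZ plane), |mask|=25  ⇒  voxels=144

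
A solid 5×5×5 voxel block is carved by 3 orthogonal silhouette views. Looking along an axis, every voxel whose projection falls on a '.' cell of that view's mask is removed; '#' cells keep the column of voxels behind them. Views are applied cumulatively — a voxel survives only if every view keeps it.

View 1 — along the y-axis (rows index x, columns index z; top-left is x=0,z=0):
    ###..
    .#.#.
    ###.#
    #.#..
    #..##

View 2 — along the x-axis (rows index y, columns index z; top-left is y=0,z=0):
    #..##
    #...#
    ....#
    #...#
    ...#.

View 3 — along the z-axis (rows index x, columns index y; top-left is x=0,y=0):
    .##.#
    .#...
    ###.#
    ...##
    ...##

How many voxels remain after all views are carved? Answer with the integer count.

10 voxels

start: 5×5×5 = 125 voxels
V1 y: intersect with XZ mask (14 set) -- 70 left
V2 x: intersect with YZ mask (9 set) -- 24 left
V3 z: intersect with XY mask (12 set) -- 10 left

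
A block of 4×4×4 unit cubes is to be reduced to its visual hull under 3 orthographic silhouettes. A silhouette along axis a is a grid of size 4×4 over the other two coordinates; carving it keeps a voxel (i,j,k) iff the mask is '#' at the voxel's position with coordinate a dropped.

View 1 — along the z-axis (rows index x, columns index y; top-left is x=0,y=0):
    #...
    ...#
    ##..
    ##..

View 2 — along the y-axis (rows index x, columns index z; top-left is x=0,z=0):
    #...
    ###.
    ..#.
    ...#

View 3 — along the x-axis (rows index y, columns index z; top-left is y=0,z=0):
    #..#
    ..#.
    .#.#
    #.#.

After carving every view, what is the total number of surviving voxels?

remaining voxels: 5

initial block: 4^3 = 64
  1. axis=2 (XY plane), |mask|=6  ⇒  voxels=24
  2. axis=1 (XZ plane), |mask|=6  ⇒  voxels=8
  3. axis=0 (YZ plane), |mask|=7  ⇒  voxels=5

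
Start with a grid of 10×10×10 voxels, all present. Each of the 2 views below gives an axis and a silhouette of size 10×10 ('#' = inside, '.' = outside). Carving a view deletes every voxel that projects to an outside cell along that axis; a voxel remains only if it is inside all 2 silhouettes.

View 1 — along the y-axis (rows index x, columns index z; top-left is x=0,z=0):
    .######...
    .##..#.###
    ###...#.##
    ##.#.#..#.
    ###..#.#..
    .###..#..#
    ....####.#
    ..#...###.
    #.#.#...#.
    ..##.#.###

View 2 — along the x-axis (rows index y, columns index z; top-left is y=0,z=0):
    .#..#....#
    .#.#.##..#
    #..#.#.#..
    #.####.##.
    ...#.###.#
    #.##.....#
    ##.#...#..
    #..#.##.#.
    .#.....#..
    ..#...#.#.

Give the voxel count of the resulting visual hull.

before carving: 1000 voxels (10×10×10)
  1. axis=1 (XZ plane), |mask|=52  ⇒  voxels=520
  2. axis=0 (YZ plane), |mask|=42  ⇒  voxels=215

215 voxels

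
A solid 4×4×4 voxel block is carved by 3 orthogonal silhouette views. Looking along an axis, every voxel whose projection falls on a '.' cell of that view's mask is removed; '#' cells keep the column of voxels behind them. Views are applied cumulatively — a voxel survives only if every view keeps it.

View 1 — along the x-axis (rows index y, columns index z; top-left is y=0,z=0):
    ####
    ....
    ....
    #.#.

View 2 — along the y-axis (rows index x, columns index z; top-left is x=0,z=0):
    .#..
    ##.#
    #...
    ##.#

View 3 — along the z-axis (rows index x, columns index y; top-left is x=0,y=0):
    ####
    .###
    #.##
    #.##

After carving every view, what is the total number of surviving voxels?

start: 4×4×4 = 64 voxels
V1 x: intersect with YZ mask (6 set) -- 24 left
V2 y: intersect with XZ mask (8 set) -- 11 left
V3 z: intersect with XY mask (13 set) -- 8 left

8 voxels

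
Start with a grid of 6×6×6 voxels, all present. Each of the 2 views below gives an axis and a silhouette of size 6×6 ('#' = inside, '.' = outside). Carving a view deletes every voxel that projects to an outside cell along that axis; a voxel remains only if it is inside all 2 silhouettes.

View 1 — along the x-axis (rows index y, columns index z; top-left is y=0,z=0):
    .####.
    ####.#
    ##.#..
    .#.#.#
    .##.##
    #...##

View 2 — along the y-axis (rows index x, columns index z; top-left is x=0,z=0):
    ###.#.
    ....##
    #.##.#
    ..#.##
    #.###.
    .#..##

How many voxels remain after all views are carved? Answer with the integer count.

initial block: 6^3 = 216
V1 x: intersect with YZ mask (22 set) -- 132 left
V2 y: intersect with XZ mask (20 set) -- 70 left

|visual hull| = 70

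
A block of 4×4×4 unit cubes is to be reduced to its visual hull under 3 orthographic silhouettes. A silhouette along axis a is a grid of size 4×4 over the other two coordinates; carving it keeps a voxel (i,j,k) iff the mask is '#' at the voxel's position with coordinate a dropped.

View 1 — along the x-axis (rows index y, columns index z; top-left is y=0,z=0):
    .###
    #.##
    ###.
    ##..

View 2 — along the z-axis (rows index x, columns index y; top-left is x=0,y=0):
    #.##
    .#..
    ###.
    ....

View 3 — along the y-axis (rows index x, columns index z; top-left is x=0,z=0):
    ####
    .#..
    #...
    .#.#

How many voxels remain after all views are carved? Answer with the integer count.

voxel count = 10

initial block: 4^3 = 64
step 1: project along x, AND mask (11/16) → |grid| = 44
step 2: project along z, AND mask (7/16) → |grid| = 20
step 3: project along y, AND mask (8/16) → |grid| = 10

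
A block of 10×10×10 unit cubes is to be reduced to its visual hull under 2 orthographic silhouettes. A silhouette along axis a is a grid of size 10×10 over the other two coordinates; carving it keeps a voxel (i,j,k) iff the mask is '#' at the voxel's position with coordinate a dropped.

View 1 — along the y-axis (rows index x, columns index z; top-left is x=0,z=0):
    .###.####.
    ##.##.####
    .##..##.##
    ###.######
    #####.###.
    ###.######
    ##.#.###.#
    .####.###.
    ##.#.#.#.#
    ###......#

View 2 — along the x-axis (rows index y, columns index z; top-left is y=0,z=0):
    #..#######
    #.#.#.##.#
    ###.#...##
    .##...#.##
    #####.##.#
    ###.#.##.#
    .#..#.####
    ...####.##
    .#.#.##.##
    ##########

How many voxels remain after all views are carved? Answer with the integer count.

voxel count = 487

full grid |V| = 1000
V1 y: intersect with XZ mask (71 set) -- 710 left
V2 x: intersect with YZ mask (68 set) -- 487 left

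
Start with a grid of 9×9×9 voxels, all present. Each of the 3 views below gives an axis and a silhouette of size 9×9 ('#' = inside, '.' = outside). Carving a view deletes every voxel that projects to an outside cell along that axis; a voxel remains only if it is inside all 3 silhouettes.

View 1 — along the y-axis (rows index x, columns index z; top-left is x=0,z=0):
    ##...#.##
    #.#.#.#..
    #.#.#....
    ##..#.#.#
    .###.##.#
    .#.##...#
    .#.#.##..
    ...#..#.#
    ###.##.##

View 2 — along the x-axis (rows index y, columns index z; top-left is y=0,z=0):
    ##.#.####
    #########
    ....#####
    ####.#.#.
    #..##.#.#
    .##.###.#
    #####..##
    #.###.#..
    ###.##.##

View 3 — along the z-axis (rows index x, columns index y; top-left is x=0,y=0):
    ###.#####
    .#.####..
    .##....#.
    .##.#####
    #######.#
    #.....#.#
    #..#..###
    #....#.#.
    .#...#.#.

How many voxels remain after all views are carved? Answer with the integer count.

before carving: 729 voxels (9×9×9)
  1. axis=1 (XZ plane), |mask|=41  ⇒  voxels=369
  2. axis=0 (YZ plane), |mask|=57  ⇒  voxels=262
  3. axis=2 (XY plane), |mask|=45  ⇒  voxels=156

voxel count = 156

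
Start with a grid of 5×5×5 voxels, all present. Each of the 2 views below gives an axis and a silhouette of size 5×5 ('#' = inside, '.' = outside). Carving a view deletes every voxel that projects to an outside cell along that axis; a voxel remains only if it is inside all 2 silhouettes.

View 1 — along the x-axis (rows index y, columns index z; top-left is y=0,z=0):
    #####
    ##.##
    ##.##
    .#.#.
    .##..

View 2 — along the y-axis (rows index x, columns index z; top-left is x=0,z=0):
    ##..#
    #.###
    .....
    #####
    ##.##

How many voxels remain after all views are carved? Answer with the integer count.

voxel count = 55

initial block: 5^3 = 125
step 1: project along x, AND mask (17/25) → |grid| = 85
step 2: project along y, AND mask (16/25) → |grid| = 55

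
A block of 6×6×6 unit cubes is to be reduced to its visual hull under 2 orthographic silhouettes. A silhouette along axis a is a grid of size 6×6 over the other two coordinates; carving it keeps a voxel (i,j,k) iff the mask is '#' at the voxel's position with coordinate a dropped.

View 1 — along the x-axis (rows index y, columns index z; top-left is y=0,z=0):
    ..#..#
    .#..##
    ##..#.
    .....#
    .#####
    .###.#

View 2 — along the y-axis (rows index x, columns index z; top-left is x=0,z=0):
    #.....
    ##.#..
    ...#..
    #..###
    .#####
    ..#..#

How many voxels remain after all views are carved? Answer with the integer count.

full grid |V| = 216
V1 x: intersect with YZ mask (18 set) -- 108 left
V2 y: intersect with XZ mask (16 set) -- 46 left

remaining voxels: 46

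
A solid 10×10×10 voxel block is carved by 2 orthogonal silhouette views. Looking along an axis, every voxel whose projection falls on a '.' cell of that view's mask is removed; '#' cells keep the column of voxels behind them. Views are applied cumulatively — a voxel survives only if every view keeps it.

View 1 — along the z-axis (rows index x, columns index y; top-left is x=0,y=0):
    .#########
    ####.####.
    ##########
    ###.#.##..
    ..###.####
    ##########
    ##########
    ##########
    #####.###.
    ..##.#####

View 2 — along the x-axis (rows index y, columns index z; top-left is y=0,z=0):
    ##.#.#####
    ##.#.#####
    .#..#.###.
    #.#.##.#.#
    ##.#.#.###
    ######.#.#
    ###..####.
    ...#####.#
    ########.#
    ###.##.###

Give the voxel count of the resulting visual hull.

initial block: 10^3 = 1000
step 1: project along z, AND mask (85/100) → |grid| = 850
step 2: project along x, AND mask (72/100) → |grid| = 603

|visual hull| = 603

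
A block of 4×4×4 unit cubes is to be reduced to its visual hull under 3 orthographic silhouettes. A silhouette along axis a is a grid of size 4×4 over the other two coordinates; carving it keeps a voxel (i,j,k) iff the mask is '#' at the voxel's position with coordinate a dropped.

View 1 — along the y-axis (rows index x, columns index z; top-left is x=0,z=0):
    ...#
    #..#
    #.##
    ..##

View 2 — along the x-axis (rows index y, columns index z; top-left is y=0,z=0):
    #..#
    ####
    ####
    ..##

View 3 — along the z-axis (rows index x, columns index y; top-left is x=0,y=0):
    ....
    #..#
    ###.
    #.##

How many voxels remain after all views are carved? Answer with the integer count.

16 voxels

full grid |V| = 64
step 1: project along y, AND mask (8/16) → |grid| = 32
step 2: project along x, AND mask (12/16) → |grid| = 28
step 3: project along z, AND mask (8/16) → |grid| = 16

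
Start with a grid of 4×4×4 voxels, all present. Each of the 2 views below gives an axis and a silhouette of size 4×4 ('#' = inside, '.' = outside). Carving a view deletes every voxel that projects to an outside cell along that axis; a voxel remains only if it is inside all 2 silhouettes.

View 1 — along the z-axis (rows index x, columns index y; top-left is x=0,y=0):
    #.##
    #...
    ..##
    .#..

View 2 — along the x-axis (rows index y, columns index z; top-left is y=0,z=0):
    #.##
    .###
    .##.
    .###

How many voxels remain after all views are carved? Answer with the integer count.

19 voxels

before carving: 64 voxels (4×4×4)
  1. axis=2 (XY plane), |mask|=7  ⇒  voxels=28
  2. axis=0 (YZ plane), |mask|=11  ⇒  voxels=19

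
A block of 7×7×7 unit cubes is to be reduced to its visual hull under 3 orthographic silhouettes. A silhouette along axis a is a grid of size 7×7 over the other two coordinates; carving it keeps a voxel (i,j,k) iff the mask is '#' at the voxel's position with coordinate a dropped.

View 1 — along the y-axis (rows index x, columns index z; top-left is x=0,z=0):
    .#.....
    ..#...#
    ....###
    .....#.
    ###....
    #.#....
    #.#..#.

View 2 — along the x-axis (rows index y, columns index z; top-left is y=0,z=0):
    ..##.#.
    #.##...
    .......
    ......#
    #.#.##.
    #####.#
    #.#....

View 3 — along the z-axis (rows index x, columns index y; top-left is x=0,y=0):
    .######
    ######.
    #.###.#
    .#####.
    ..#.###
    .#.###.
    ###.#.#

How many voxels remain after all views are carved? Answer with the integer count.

before carving: 343 voxels (7×7×7)
after view 1 [y-axis, 15 of 49 cells solid] → remaining = 105
after view 2 [x-axis, 19 of 49 cells solid] → remaining = 46
after view 3 [z-axis, 35 of 49 cells solid] → remaining = 34

remaining voxels: 34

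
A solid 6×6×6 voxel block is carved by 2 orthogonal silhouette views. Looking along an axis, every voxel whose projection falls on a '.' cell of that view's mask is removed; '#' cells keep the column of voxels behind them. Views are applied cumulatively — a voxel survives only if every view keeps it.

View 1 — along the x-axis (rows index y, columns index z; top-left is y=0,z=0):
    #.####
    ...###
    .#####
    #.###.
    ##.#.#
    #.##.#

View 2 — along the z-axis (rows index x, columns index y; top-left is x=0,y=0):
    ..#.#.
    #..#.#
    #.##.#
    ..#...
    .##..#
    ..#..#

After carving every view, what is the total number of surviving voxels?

66 voxels

before carving: 216 voxels (6×6×6)
after view 1 [x-axis, 25 of 36 cells solid] → remaining = 150
after view 2 [z-axis, 15 of 36 cells solid] → remaining = 66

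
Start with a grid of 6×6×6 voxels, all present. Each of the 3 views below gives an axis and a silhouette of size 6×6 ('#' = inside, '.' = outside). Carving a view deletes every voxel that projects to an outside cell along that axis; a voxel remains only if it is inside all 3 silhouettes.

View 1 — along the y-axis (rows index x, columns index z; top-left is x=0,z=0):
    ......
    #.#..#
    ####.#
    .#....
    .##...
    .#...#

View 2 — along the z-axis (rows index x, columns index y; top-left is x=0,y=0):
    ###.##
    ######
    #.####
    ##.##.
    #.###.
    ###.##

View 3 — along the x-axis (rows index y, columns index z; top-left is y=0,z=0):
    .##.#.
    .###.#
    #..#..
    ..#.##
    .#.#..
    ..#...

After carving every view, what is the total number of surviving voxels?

voxel count = 27

start: 6×6×6 = 216 voxels
  1. axis=1 (XZ plane), |mask|=13  ⇒  voxels=78
  2. axis=2 (XY plane), |mask|=29  ⇒  voxels=65
  3. axis=0 (YZ plane), |mask|=15  ⇒  voxels=27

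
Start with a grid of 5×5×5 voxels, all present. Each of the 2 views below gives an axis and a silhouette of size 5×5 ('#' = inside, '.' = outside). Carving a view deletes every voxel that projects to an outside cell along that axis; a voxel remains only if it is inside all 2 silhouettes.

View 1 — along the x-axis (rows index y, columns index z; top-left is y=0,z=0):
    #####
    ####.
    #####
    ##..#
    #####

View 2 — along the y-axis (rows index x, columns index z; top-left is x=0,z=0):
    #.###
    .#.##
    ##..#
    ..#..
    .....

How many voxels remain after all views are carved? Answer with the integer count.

start: 5×5×5 = 125 voxels
V1 x: intersect with YZ mask (22 set) -- 110 left
V2 y: intersect with XZ mask (11 set) -- 48 left

48 voxels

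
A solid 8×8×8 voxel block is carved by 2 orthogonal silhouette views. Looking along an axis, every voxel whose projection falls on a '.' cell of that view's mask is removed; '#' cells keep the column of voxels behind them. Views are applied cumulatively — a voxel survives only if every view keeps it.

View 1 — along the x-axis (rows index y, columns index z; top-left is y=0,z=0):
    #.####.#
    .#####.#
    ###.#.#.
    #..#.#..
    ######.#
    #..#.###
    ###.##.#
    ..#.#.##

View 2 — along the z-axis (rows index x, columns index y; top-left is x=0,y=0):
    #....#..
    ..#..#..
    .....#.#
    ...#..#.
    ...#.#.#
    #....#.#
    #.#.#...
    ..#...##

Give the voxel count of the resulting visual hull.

full grid |V| = 512
  1. axis=0 (YZ plane), |mask|=42  ⇒  voxels=336
  2. axis=2 (XY plane), |mask|=20  ⇒  voxels=99

99 voxels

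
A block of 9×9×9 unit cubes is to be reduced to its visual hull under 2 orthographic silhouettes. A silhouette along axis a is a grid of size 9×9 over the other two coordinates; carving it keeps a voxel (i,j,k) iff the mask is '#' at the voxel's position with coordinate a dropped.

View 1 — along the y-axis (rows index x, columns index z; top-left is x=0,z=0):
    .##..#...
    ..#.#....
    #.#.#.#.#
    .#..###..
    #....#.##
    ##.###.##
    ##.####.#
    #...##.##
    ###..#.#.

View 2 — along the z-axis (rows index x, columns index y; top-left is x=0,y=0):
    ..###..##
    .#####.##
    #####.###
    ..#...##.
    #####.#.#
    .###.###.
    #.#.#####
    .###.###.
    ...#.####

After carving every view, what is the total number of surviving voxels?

|visual hull| = 255

initial block: 9^3 = 729
[1] y-view keeps 42 columns → grid now 378
[2] z-view keeps 54 columns → grid now 255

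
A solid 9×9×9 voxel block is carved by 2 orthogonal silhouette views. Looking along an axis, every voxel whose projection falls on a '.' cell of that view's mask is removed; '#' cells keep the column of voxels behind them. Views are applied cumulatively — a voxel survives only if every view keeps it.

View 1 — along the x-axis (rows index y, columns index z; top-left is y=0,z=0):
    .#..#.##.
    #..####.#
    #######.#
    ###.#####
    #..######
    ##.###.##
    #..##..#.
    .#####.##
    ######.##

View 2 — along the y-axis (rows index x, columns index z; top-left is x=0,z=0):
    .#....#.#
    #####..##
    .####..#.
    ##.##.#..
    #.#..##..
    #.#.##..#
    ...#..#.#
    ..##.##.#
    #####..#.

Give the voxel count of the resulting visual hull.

full grid |V| = 729
step 1: project along x, AND mask (59/81) → |grid| = 531
step 2: project along y, AND mask (43/81) → |grid| = 278

|visual hull| = 278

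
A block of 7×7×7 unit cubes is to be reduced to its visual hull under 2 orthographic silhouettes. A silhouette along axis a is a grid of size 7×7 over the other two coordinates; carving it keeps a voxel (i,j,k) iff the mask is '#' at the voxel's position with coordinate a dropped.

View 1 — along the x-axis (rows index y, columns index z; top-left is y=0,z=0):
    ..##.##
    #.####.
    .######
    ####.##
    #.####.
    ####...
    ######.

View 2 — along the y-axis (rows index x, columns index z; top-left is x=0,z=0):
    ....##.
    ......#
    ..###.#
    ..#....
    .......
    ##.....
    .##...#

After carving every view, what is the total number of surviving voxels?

before carving: 343 voxels (7×7×7)
V1 x: intersect with YZ mask (36 set) -- 252 left
V2 y: intersect with XZ mask (13 set) -- 64 left

voxel count = 64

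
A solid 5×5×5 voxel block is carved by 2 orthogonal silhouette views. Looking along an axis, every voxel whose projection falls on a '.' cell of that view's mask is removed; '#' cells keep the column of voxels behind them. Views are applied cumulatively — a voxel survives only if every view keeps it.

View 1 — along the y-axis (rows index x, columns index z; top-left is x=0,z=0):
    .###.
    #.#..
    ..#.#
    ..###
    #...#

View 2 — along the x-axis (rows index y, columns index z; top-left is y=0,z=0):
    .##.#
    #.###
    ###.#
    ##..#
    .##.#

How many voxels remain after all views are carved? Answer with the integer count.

remaining voxels: 43

full grid |V| = 125
  1. axis=1 (XZ plane), |mask|=12  ⇒  voxels=60
  2. axis=0 (YZ plane), |mask|=17  ⇒  voxels=43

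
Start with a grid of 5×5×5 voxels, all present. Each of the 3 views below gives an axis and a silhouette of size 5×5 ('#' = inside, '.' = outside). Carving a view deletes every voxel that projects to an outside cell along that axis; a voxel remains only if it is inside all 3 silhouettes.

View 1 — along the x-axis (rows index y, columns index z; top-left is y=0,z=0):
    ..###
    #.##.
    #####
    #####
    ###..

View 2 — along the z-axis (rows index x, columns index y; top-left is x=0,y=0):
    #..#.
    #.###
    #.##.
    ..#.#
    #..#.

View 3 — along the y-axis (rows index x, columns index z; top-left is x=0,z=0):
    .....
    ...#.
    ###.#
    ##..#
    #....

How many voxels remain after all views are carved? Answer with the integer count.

remaining voxels: 19

start: 5×5×5 = 125 voxels
[1] x-view keeps 19 columns → grid now 95
[2] z-view keeps 13 columns → grid now 53
[3] y-view keeps 9 columns → grid now 19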